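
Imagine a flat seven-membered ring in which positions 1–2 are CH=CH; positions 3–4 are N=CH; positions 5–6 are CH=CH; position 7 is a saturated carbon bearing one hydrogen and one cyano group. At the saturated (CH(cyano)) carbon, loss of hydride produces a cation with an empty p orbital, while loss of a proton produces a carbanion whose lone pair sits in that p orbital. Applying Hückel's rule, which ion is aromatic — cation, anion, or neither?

In both ions every ring atom is sp² and contributes a p orbital, so both rings are fully conjugated.
Cation: 3 × 2 + 0 = 6 π electrons → 4(1)+2, aromatic.
Anion: 3 × 2 + 2 = 8 π electrons → 4(2), antiaromatic.

The cation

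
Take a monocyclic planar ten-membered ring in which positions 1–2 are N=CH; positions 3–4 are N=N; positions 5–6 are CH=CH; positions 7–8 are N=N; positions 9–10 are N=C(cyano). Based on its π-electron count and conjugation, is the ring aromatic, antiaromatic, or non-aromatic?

Aromatic

Check conjugation: every atom in a ring double bond is sp² and brings one electron to the p orbital; each sp² =N– keeps its lone pair in-plane and puts one electron into the π system — every position has a p orbital, so the cyclic π system is continuous.
Adding the contributions, 5 × 2 = 10 from the 5 double-bond units.
10 = 4(2) + 2, which satisfies Hückel's 4n+2 rule.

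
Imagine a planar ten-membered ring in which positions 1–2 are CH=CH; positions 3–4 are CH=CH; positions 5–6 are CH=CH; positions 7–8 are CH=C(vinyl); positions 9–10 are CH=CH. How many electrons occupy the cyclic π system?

10

Check conjugation: each doubly-bonded ring atom is sp² with one p-orbital electron — every position has a p orbital, so the cyclic π system is continuous.
Tallying contributions gives 5 × 2 = 10 from the 5 double-bond units.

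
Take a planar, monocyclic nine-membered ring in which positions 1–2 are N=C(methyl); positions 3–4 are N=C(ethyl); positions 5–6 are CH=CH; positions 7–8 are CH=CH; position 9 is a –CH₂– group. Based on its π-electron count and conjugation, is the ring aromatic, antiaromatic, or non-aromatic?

Non-aromatic

The CH2 position has four σ bonds — the tetrahedral CH₂ carbon is sp³ and has no p orbital in the ring π system — so the cyclic conjugation is interrupted.
Broken conjugation rules out both aromaticity and antiaromaticity.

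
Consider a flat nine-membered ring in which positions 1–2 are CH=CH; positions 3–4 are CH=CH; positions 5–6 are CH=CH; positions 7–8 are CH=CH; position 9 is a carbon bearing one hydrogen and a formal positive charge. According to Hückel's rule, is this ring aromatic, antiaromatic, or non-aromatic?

All ring atoms are sp² and supply a p orbital to the ring (each doubly-bonded ring atom is sp² with one p-orbital electron; the carbocation has an empty p orbital); the conjugation is uninterrupted.
Tallying contributions gives 4 × 2 = 8 from the double-bond units + 0 from the CH(+) atom = 8.
A 4n π count (8, n = 2) in a planar conjugated ring means antiaromatic.

Antiaromatic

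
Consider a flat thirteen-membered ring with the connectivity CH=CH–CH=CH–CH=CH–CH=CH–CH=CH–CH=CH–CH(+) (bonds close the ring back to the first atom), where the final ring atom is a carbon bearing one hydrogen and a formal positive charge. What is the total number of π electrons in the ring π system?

The p orbitals form a continuous loop: each doubly-bonded ring atom is sp² with one p-orbital electron; the carbocation has an empty p orbital. The ring is fully conjugated.
Counting π electrons: 6 × 2 = 12 from the double-bond units + 0 from the CH(+) atom = 12.

12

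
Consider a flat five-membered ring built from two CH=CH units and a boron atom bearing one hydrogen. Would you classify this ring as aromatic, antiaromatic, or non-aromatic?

Antiaromatic

Check conjugation: each doubly-bonded ring atom is sp² with one p-orbital electron; the boron has an empty p orbital — every position has a p orbital, so the cyclic π system is continuous.
Counting π electrons: 2 × 2 = 4 from the double-bond units + 0 from the BH atom = 4.
4 = 4(1); a planar, fully conjugated 4n system is antiaromatic.
(The species described is borole.)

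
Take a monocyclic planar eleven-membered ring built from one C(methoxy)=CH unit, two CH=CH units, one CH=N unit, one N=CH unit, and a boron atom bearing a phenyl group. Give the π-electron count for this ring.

10

The p orbitals form a continuous loop: each doubly-bonded ring atom is sp² with one p-orbital electron; the doubly-bonded nitrogens are pyridine-type — their lone pairs lie in the ring plane, leaving one electron in the p orbital; the boron has an empty p orbital. The ring is fully conjugated.
π-electron count: 5 × 2 = 10 from the double-bond units + 0 from the B(phenyl) atom = 10.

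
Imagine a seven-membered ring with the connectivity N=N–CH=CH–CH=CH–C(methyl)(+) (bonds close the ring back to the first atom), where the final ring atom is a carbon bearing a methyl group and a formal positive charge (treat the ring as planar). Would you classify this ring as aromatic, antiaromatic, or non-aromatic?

Aromatic

Every ring atom contributes a p orbital perpendicular to the ring (the double-bond atoms are sp², each contributing one p electron; the doubly-bonded nitrogens are pyridine-type — their lone pairs lie in the ring plane, leaving one electron in the p orbital; the carbocation has an empty p orbital), so the π system is cyclic and fully conjugated.
π-electron count: 3 × 2 = 6 from the double-bond units + 0 from the C(methyl)(+) atom = 6.
That gives a 4n+2 count (6, n = 1).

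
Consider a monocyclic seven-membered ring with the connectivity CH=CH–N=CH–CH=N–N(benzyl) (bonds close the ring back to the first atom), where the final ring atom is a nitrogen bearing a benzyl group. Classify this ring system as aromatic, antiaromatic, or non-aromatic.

The p orbitals form a continuous loop: every atom in a ring double bond is sp² and brings one electron to the p orbital; the doubly-bonded nitrogens are pyridine-type — their lone pairs lie in the ring plane, leaving one electron in the p orbital; the pyrrole-type nitrogen donates its lone pair from the p orbital. The ring is fully conjugated.
π-electron count: 3 × 2 = 6 from the double-bond units + 2 from the N(benzyl) atom = 8.
8 is a 4n count (n = 2), so the planar conjugated ring is antiaromatic.

Antiaromatic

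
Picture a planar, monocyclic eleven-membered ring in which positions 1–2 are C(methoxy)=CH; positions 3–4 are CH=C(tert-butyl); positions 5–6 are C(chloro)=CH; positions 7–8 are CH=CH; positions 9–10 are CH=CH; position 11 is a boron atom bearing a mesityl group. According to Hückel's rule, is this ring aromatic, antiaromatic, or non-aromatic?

Aromatic

All ring atoms are sp² and supply a p orbital to the ring (each doubly-bonded ring atom is sp² with one p-orbital electron; the boron has an empty p orbital); the conjugation is uninterrupted.
π-electron count: 5 × 2 = 10 from the double-bond units + 0 from the B(mesityl) atom = 10.
10 = 4(2) + 2, which satisfies Hückel's 4n+2 rule.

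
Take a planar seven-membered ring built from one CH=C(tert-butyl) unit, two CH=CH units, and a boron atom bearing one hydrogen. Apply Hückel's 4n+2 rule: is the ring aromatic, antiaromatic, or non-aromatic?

Aromatic

Check conjugation: every atom in a ring double bond is sp² and brings one electron to the p orbital; the boron has an empty p orbital — every position has a p orbital, so the cyclic π system is continuous.
Tallying contributions gives 3 × 2 = 6 from the double-bond units + 0 from the BH atom = 6.
That gives a 4n+2 count (6, n = 1).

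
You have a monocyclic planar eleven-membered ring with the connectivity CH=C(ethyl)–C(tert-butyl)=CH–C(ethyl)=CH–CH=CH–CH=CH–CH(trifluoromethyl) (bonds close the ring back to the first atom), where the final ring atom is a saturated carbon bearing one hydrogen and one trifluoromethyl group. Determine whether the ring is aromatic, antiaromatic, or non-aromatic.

The CH(trifluoromethyl) carbon is saturated: that saturated carbon is sp³ and has no p orbital in the ring π system. Conjugation is not continuous around the ring.
Broken conjugation rules out both aromaticity and antiaromaticity.

Non-aromatic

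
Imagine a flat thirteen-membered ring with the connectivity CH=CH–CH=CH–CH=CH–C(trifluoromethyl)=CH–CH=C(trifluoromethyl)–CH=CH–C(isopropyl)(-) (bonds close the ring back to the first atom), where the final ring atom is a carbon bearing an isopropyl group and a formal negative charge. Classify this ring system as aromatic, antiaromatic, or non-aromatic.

Every ring atom contributes a p orbital perpendicular to the ring (every atom in a ring double bond is sp² and brings one electron to the p orbital; the carbanion's lone pair occupies the p orbital), so the π system is cyclic and fully conjugated.
Adding the contributions, 6 × 2 = 12 from the double-bond units + 2 from the C(isopropyl)(-) atom = 14.
Since 14 = 4·3 + 2, the ring meets the 4n+2 criterion.

Aromatic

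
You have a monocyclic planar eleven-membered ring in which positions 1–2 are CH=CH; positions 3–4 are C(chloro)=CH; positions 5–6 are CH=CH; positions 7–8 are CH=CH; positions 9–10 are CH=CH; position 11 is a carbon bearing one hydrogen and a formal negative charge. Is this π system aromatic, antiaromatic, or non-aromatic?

Antiaromatic

Every ring atom contributes a p orbital perpendicular to the ring (each doubly-bonded ring atom is sp² with one p-orbital electron; the carbanion's lone pair occupies the p orbital), so the π system is cyclic and fully conjugated.
π-electron count: 5 × 2 = 10 from the double-bond units + 2 from the CH(-) atom = 12.
12 = 4(3); a planar, fully conjugated 4n system is antiaromatic.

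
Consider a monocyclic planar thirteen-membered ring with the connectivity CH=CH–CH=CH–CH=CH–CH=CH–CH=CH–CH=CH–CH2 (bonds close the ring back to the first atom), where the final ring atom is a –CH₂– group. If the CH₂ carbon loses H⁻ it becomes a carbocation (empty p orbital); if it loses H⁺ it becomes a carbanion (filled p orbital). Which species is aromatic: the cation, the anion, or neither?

The anion

In both ions every ring atom is sp² and contributes a p orbital, so both rings are fully conjugated.
Cation: 6 × 2 + 0 = 12 π electrons → 4(3), antiaromatic.
Anion: 6 × 2 + 2 = 14 π electrons → 4(3)+2, aromatic.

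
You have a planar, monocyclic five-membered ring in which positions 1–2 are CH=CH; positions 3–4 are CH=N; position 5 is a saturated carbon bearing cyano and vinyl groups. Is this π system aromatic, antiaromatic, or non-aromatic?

Non-aromatic

The C(cyano)(vinyl) carbon is saturated: that saturated carbon is sp³ and has no p orbital in the ring π system. Conjugation is not continuous around the ring.
A ring that is not fully conjugated cannot be aromatic or antiaromatic regardless of its π-electron count.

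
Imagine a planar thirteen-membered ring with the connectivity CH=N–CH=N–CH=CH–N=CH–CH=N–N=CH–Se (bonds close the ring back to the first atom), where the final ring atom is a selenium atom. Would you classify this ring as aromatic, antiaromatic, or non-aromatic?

Aromatic

The p orbitals form a continuous loop: the double-bond atoms are sp², each contributing one p electron; each sp² =N– keeps its lone pair in-plane and puts one electron into the π system; the selenium donates one lone pair from its p orbital. The ring is fully conjugated.
Adding the contributions, 6 × 2 = 12 from the double-bond units + 2 from the Se atom = 14.
That gives a 4n+2 count (14, n = 3).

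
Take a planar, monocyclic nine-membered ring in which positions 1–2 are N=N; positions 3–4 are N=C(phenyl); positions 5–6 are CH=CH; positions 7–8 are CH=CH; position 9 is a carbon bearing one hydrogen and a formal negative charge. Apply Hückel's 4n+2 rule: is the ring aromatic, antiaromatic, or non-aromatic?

All ring atoms are sp² and supply a p orbital to the ring (every atom in a ring double bond is sp² and brings one electron to the p orbital; the doubly-bonded nitrogens are pyridine-type — their lone pairs lie in the ring plane, leaving one electron in the p orbital; the carbanion's lone pair occupies the p orbital); the conjugation is uninterrupted.
π-electron count: 4 × 2 = 8 from the double-bond units + 2 from the CH(-) atom = 10.
With 10 π electrons (n = 2), the Hückel 4n+2 condition holds.

Aromatic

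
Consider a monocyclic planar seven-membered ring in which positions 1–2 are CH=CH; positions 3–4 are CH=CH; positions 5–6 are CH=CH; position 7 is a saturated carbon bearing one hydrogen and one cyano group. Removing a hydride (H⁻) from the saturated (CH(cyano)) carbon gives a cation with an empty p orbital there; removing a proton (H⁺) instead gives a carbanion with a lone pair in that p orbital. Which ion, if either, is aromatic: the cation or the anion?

Once that carbon is sp², every ring atom has a p orbital and both ions are fully conjugated.
Cation: 3 × 2 + 0 = 6 π electrons → 4(1)+2, aromatic.
Anion: 3 × 2 + 2 = 8 π electrons → 4(2), antiaromatic.

The cation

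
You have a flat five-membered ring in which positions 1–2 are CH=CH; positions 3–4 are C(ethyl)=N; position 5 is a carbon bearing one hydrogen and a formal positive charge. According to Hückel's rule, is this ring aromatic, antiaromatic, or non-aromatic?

Every ring atom contributes a p orbital perpendicular to the ring (each doubly-bonded ring atom is sp² with one p-orbital electron; the doubly-bonded nitrogens are pyridine-type — their lone pairs lie in the ring plane, leaving one electron in the p orbital; the carbocation has an empty p orbital), so the π system is cyclic and fully conjugated.
Adding the contributions, 2 × 2 = 4 from the double-bond units + 0 from the CH(+) atom = 4.
4 is a 4n count (n = 1), so the planar conjugated ring is antiaromatic.

Antiaromatic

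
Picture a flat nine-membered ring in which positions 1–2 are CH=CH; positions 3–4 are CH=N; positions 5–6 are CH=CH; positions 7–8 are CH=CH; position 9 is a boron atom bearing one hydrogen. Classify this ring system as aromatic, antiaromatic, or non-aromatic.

Every ring atom contributes a p orbital perpendicular to the ring (each doubly-bonded ring atom is sp² with one p-orbital electron; each sp² =N– keeps its lone pair in-plane and puts one electron into the π system; the boron has an empty p orbital), so the π system is cyclic and fully conjugated.
Tallying contributions gives 4 × 2 = 8 from the double-bond units + 0 from the BH atom = 8.
8 = 4(2); a planar, fully conjugated 4n system is antiaromatic.

Antiaromatic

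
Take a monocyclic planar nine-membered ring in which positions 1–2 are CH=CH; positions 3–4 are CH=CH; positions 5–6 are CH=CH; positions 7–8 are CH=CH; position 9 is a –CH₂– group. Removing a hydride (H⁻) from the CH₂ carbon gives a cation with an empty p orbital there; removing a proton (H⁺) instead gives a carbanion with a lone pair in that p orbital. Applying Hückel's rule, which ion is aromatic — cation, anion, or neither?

The anion

Both ions have a continuous loop of p orbitals — each ring atom is sp².
Cation: 4 × 2 + 0 = 8 π electrons → 4(2), antiaromatic.
Anion: 4 × 2 + 2 = 10 π electrons → 4(2)+2, aromatic.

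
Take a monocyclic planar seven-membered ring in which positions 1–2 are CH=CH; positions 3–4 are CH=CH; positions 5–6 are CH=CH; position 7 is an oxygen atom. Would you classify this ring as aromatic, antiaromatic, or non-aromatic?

Antiaromatic

The p orbitals form a continuous loop: each doubly-bonded ring atom is sp² with one p-orbital electron; the oxygen donates one lone pair from its p orbital. The ring is fully conjugated.
Adding the contributions, 3 × 2 = 6 from the double-bond units + 2 from the O atom = 8.
8 = 4(2); a planar, fully conjugated 4n system is antiaromatic.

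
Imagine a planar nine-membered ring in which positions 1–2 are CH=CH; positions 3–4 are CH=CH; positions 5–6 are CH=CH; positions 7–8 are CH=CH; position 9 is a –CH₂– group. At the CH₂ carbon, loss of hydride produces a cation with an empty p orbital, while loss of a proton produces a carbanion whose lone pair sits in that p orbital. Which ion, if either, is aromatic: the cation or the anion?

The anion

In both ions every ring atom is sp² and contributes a p orbital, so both rings are fully conjugated.
Cation: 4 × 2 + 0 = 8 π electrons → 4(2), antiaromatic.
Anion: 4 × 2 + 2 = 10 π electrons → 4(2)+2, aromatic.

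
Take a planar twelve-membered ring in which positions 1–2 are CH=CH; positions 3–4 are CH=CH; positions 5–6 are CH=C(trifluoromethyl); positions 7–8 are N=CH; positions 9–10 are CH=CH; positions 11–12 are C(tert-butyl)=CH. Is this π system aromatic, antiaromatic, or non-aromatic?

Antiaromatic

Check conjugation: each doubly-bonded ring atom is sp² with one p-orbital electron; each sp² =N– keeps its lone pair in-plane and puts one electron into the π system — every position has a p orbital, so the cyclic π system is continuous.
Tallying contributions gives 6 × 2 = 12 from the 6 double-bond units.
12 is a 4n count (n = 3), so the planar conjugated ring is antiaromatic.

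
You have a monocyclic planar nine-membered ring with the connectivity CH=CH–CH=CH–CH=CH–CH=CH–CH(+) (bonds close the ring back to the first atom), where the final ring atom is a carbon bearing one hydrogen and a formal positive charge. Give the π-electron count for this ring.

Every ring atom contributes a p orbital perpendicular to the ring (each doubly-bonded ring atom is sp² with one p-orbital electron; the carbocation has an empty p orbital), so the π system is cyclic and fully conjugated.
Adding the contributions, 4 × 2 = 8 from the double-bond units + 0 from the CH(+) atom = 8.

8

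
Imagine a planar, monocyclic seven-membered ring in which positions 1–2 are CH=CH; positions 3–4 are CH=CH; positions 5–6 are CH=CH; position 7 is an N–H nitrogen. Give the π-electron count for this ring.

All ring atoms are sp² and supply a p orbital to the ring (every atom in a ring double bond is sp² and brings one electron to the p orbital; the pyrrole-type nitrogen donates its lone pair from the p orbital); the conjugation is uninterrupted.
Adding the contributions, 3 × 2 = 6 from the double-bond units + 2 from the NH atom = 8.

8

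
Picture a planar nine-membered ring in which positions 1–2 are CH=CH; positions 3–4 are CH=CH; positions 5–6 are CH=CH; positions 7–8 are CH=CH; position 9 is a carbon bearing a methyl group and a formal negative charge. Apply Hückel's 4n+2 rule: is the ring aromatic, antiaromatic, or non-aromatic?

Check conjugation: each doubly-bonded ring atom is sp² with one p-orbital electron; the carbanion's lone pair occupies the p orbital — every position has a p orbital, so the cyclic π system is continuous.
π-electron count: 4 × 2 = 8 from the double-bond units + 2 from the C(methyl)(-) atom = 10.
With 10 π electrons (n = 2), the Hückel 4n+2 condition holds.

Aromatic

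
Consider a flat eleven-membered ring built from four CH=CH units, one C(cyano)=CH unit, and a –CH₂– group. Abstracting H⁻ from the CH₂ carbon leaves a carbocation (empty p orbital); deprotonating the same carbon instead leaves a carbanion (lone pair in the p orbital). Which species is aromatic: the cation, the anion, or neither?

Both ions have a continuous loop of p orbitals — each ring atom is sp².
Cation: 5 × 2 + 0 = 10 π electrons → 4(2)+2, aromatic.
Anion: 5 × 2 + 2 = 12 π electrons → 4(3), antiaromatic.

The cation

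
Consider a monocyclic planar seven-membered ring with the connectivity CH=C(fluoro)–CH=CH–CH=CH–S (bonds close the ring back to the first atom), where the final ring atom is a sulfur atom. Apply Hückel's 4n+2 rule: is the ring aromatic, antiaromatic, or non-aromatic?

The p orbitals form a continuous loop: every atom in a ring double bond is sp² and brings one electron to the p orbital; the sulfur donates one lone pair from its p orbital. The ring is fully conjugated.
Adding the contributions, 3 × 2 = 6 from the double-bond units + 2 from the S atom = 8.
A 4n π count (8, n = 2) in a planar conjugated ring means antiaromatic.

Antiaromatic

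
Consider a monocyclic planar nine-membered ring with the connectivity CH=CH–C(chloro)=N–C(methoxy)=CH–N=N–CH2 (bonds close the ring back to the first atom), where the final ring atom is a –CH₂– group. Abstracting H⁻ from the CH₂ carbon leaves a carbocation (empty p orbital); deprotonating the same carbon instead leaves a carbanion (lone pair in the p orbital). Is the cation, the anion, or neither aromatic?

The anion

Once that carbon is sp², every ring atom has a p orbital and both ions are fully conjugated.
Cation: 4 × 2 + 0 = 8 π electrons → 4(2), antiaromatic.
Anion: 4 × 2 + 2 = 10 π electrons → 4(2)+2, aromatic.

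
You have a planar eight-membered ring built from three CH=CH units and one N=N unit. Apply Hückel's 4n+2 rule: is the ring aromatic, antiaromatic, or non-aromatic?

Every ring atom contributes a p orbital perpendicular to the ring (every atom in a ring double bond is sp² and brings one electron to the p orbital; each =N– nitrogen is pyridine-type (lone pair in the sp² plane, one electron in the p orbital)), so the π system is cyclic and fully conjugated.
Tallying contributions gives 4 × 2 = 8 from the 4 double-bond units.
8 = 4(2); a planar, fully conjugated 4n system is antiaromatic.

Antiaromatic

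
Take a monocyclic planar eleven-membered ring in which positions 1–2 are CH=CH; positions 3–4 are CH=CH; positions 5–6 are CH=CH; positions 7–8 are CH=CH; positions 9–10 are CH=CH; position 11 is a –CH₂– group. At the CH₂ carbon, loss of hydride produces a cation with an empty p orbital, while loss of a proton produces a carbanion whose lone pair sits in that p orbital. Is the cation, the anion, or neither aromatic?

The cation

Once that carbon is sp², every ring atom has a p orbital and both ions are fully conjugated.
Cation: 5 × 2 + 0 = 10 π electrons → 4(2)+2, aromatic.
Anion: 5 × 2 + 2 = 12 π electrons → 4(3), antiaromatic.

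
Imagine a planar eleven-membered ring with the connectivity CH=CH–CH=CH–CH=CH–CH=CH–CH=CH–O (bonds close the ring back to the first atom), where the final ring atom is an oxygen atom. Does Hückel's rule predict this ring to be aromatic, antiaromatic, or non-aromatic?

Antiaromatic

The p orbitals form a continuous loop: the double-bond atoms are sp², each contributing one p electron; the oxygen donates one lone pair from its p orbital. The ring is fully conjugated.
π-electron count: 5 × 2 = 10 from the double-bond units + 2 from the O atom = 12.
12 = 4(3); a planar, fully conjugated 4n system is antiaromatic.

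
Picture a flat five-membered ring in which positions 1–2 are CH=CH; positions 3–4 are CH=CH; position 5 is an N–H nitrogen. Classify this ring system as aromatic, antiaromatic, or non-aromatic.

Aromatic

All ring atoms are sp² and supply a p orbital to the ring (the double-bond atoms are sp², each contributing one p electron; the pyrrole-type nitrogen donates its lone pair from the p orbital); the conjugation is uninterrupted.
Tallying contributions gives 2 × 2 = 4 from the double-bond units + 2 from the NH atom = 6.
That gives a 4n+2 count (6, n = 1).
(This ring is pyrrole.)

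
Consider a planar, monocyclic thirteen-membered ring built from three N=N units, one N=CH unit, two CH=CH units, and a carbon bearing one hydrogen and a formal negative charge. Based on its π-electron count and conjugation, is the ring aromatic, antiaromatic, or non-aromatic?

Check conjugation: every atom in a ring double bond is sp² and brings one electron to the p orbital; each =N– nitrogen is pyridine-type (lone pair in the sp² plane, one electron in the p orbital); the carbanion's lone pair occupies the p orbital — every position has a p orbital, so the cyclic π system is continuous.
Tallying contributions gives 6 × 2 = 12 from the double-bond units + 2 from the CH(-) atom = 14.
14 = 4(3) + 2, which satisfies Hückel's 4n+2 rule.

Aromatic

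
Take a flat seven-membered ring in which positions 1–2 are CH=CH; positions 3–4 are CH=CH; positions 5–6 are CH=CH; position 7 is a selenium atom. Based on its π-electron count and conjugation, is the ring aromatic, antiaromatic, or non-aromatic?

Antiaromatic

Check conjugation: the double-bond atoms are sp², each contributing one p electron; the selenium donates one lone pair from its p orbital — every position has a p orbital, so the cyclic π system is continuous.
Adding the contributions, 3 × 2 = 6 from the double-bond units + 2 from the Se atom = 8.
8 = 4(2); a planar, fully conjugated 4n system is antiaromatic.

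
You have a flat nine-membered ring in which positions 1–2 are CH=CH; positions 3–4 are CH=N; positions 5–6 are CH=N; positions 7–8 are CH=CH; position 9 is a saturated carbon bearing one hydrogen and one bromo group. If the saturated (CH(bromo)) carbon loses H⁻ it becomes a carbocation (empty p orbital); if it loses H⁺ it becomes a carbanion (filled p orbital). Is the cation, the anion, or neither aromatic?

In either ion the ring is fully conjugated: every atom, including the new sp² carbon, supplies a p orbital.
Cation: 4 × 2 + 0 = 8 π electrons → 4(2), antiaromatic.
Anion: 4 × 2 + 2 = 10 π electrons → 4(2)+2, aromatic.

The anion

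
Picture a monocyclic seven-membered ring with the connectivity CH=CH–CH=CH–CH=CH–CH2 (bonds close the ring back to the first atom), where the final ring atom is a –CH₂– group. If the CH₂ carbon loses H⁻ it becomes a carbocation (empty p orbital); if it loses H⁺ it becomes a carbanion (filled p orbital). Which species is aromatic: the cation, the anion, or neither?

In both ions every ring atom is sp² and contributes a p orbital, so both rings are fully conjugated.
Cation: 3 × 2 + 0 = 6 π electrons → 4(1)+2, aromatic.
Anion: 3 × 2 + 2 = 8 π electrons → 4(2), antiaromatic.

The cation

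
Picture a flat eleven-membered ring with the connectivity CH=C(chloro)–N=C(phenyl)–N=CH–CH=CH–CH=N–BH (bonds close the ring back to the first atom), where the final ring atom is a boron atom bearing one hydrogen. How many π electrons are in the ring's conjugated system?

Check conjugation: every atom in a ring double bond is sp² and brings one electron to the p orbital; each sp² =N– keeps its lone pair in-plane and puts one electron into the π system; the boron has an empty p orbital — every position has a p orbital, so the cyclic π system is continuous.
Adding the contributions, 5 × 2 = 10 from the double-bond units + 0 from the BH atom = 10.

10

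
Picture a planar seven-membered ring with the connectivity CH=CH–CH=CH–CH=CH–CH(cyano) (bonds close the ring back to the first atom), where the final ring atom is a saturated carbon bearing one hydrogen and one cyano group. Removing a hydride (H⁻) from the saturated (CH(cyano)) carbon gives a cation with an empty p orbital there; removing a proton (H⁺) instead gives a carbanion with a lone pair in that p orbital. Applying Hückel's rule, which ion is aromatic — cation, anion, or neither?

The cation

Both ions have a continuous loop of p orbitals — each ring atom is sp².
Cation: 3 × 2 + 0 = 6 π electrons → 4(1)+2, aromatic.
Anion: 3 × 2 + 2 = 8 π electrons → 4(2), antiaromatic.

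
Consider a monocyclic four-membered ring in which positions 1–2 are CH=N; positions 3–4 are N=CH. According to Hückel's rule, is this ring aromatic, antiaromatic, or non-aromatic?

Every ring atom contributes a p orbital perpendicular to the ring (each doubly-bonded ring atom is sp² with one p-orbital electron; each =N– nitrogen is pyridine-type (lone pair in the sp² plane, one electron in the p orbital)), so the π system is cyclic and fully conjugated.
Counting π electrons: 2 × 2 = 4 from the 2 double-bond units.
4 = 4(1); a planar, fully conjugated 4n system is antiaromatic.

Antiaromatic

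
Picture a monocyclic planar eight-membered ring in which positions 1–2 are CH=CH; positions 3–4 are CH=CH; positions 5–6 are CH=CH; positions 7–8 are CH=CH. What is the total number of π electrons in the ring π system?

Check conjugation: the double-bond atoms are sp², each contributing one p electron — every position has a p orbital, so the cyclic π system is continuous.
π-electron count: 4 × 2 = 8 from the 4 double-bond units.

8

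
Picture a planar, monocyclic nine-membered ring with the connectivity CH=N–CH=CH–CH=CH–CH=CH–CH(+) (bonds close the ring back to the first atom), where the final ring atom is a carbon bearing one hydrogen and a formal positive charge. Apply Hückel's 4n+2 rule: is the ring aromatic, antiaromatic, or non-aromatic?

Antiaromatic

Every ring atom contributes a p orbital perpendicular to the ring (every atom in a ring double bond is sp² and brings one electron to the p orbital; each sp² =N– keeps its lone pair in-plane and puts one electron into the π system; the carbocation has an empty p orbital), so the π system is cyclic and fully conjugated.
Adding the contributions, 4 × 2 = 8 from the double-bond units + 0 from the CH(+) atom = 8.
8 is a 4n count (n = 2), so the planar conjugated ring is antiaromatic.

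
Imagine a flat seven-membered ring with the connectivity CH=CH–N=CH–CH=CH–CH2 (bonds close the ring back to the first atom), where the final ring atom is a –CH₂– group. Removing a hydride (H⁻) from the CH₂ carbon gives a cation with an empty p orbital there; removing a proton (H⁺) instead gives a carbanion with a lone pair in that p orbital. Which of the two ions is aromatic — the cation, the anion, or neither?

The cation

Once that carbon is sp², every ring atom has a p orbital and both ions are fully conjugated.
Cation: 3 × 2 + 0 = 6 π electrons → 4(1)+2, aromatic.
Anion: 3 × 2 + 2 = 8 π electrons → 4(2), antiaromatic.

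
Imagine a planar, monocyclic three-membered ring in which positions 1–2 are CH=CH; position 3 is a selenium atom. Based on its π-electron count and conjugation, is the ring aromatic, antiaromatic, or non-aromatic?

Antiaromatic

Every ring atom contributes a p orbital perpendicular to the ring (the double-bond atoms are sp², each contributing one p electron; the selenium donates one lone pair from its p orbital), so the π system is cyclic and fully conjugated.
Tallying contributions gives 1 × 2 = 2 from the double-bond unit + 2 from the Se atom = 4.
A 4n π count (4, n = 1) in a planar conjugated ring means antiaromatic.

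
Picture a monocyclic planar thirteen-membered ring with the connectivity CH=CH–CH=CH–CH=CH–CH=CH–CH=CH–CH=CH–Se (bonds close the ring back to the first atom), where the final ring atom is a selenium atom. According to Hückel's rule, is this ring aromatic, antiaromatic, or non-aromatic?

Aromatic

All ring atoms are sp² and supply a p orbital to the ring (every atom in a ring double bond is sp² and brings one electron to the p orbital; the selenium donates one lone pair from its p orbital); the conjugation is uninterrupted.
Counting π electrons: 6 × 2 = 12 from the double-bond units + 2 from the Se atom = 14.
Since 14 = 4·3 + 2, the ring meets the 4n+2 criterion.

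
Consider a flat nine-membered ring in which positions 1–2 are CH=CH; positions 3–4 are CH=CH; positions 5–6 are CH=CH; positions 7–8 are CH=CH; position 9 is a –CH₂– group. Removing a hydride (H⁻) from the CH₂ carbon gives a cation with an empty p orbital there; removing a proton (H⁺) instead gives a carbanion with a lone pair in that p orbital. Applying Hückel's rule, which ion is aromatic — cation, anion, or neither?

The anion

In either ion the ring is fully conjugated: every atom, including the new sp² carbon, supplies a p orbital.
Cation: 4 × 2 + 0 = 8 π electrons → 4(2), antiaromatic.
Anion: 4 × 2 + 2 = 10 π electrons → 4(2)+2, aromatic.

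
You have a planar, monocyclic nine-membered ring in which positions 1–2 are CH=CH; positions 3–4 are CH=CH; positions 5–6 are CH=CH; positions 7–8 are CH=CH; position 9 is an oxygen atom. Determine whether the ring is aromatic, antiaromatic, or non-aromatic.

Aromatic

All ring atoms are sp² and supply a p orbital to the ring (the double-bond atoms are sp², each contributing one p electron; the oxygen donates one lone pair from its p orbital); the conjugation is uninterrupted.
Tallying contributions gives 4 × 2 = 8 from the double-bond units + 2 from the O atom = 10.
Since 10 = 4·2 + 2, the ring meets the 4n+2 criterion.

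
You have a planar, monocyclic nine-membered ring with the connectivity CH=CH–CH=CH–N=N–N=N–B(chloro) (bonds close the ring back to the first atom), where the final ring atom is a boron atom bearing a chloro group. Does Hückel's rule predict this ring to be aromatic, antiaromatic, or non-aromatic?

Every ring atom contributes a p orbital perpendicular to the ring (each doubly-bonded ring atom is sp² with one p-orbital electron; each =N– nitrogen is pyridine-type (lone pair in the sp² plane, one electron in the p orbital); the boron has an empty p orbital), so the π system is cyclic and fully conjugated.
Tallying contributions gives 4 × 2 = 8 from the double-bond units + 0 from the B(chloro) atom = 8.
A 4n π count (8, n = 2) in a planar conjugated ring means antiaromatic.

Antiaromatic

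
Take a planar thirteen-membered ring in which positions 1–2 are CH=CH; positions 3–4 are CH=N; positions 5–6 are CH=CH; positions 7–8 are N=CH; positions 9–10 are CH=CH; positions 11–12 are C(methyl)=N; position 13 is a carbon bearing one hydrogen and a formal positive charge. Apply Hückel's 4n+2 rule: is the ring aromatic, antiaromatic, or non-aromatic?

The p orbitals form a continuous loop: the double-bond atoms are sp², each contributing one p electron; each sp² =N– keeps its lone pair in-plane and puts one electron into the π system; the carbocation has an empty p orbital. The ring is fully conjugated.
π-electron count: 6 × 2 = 12 from the double-bond units + 0 from the CH(+) atom = 12.
With 12 = 4·3 π electrons, Hückel's rule classifies the planar ring as antiaromatic.

Antiaromatic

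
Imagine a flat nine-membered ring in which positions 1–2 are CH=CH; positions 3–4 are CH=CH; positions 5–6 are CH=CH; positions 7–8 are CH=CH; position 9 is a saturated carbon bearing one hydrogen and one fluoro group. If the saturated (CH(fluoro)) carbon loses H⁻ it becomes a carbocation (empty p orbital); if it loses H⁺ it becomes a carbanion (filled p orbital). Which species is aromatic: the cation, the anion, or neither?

The anion

In either ion the ring is fully conjugated: every atom, including the new sp² carbon, supplies a p orbital.
Cation: 4 × 2 + 0 = 8 π electrons → 4(2), antiaromatic.
Anion: 4 × 2 + 2 = 10 π electrons → 4(2)+2, aromatic.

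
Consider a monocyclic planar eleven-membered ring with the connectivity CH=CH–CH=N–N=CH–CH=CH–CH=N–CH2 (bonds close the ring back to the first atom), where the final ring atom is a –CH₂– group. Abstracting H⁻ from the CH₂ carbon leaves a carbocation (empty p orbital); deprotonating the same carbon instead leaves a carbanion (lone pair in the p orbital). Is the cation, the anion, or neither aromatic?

In both ions every ring atom is sp² and contributes a p orbital, so both rings are fully conjugated.
Cation: 5 × 2 + 0 = 10 π electrons → 4(2)+2, aromatic.
Anion: 5 × 2 + 2 = 12 π electrons → 4(3), antiaromatic.

The cation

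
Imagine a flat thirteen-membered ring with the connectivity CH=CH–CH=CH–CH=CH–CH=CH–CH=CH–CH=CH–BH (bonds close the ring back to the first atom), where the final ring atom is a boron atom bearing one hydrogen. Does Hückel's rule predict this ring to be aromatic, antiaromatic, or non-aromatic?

All ring atoms are sp² and supply a p orbital to the ring (each doubly-bonded ring atom is sp² with one p-orbital electron; the boron has an empty p orbital); the conjugation is uninterrupted.
Adding the contributions, 6 × 2 = 12 from the double-bond units + 0 from the BH atom = 12.
With 12 = 4·3 π electrons, Hückel's rule classifies the planar ring as antiaromatic.

Antiaromatic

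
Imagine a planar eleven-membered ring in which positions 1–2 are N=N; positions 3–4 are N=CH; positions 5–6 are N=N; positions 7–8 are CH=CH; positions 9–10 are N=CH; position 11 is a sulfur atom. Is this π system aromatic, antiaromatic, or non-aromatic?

Antiaromatic

Every ring atom contributes a p orbital perpendicular to the ring (every atom in a ring double bond is sp² and brings one electron to the p orbital; each =N– nitrogen is pyridine-type (lone pair in the sp² plane, one electron in the p orbital); the sulfur donates one lone pair from its p orbital), so the π system is cyclic and fully conjugated.
π-electron count: 5 × 2 = 10 from the double-bond units + 2 from the S atom = 12.
A 4n π count (12, n = 3) in a planar conjugated ring means antiaromatic.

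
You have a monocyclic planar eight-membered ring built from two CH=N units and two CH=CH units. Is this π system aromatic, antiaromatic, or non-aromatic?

Antiaromatic

Check conjugation: the double-bond atoms are sp², each contributing one p electron; each sp² =N– keeps its lone pair in-plane and puts one electron into the π system — every position has a p orbital, so the cyclic π system is continuous.
Adding the contributions, 4 × 2 = 8 from the 4 double-bond units.
8 is a 4n count (n = 2), so the planar conjugated ring is antiaromatic.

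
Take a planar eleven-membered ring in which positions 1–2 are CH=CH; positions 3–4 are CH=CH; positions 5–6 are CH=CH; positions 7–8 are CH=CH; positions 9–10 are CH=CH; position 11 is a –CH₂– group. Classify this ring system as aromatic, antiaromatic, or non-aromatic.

Non-aromatic

The CH2 carbon is saturated: the tetrahedral CH₂ carbon is sp³ and has no p orbital in the ring π system. Conjugation is not continuous around the ring.
A ring that is not fully conjugated cannot be aromatic or antiaromatic regardless of its π-electron count.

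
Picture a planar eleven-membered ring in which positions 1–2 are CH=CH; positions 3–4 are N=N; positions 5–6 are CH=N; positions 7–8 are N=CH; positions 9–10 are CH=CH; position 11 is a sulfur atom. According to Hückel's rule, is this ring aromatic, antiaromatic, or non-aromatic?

Antiaromatic

All ring atoms are sp² and supply a p orbital to the ring (the double-bond atoms are sp², each contributing one p electron; each =N– nitrogen is pyridine-type (lone pair in the sp² plane, one electron in the p orbital); the sulfur donates one lone pair from its p orbital); the conjugation is uninterrupted.
Tallying contributions gives 5 × 2 = 10 from the double-bond units + 2 from the S atom = 12.
12 = 4(3); a planar, fully conjugated 4n system is antiaromatic.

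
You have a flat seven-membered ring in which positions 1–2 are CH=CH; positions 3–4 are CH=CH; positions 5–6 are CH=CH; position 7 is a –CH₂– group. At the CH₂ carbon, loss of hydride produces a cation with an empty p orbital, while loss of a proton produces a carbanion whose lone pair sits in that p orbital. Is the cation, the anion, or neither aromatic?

In either ion the ring is fully conjugated: every atom, including the new sp² carbon, supplies a p orbital.
Cation: 3 × 2 + 0 = 6 π electrons → 4(1)+2, aromatic.
Anion: 3 × 2 + 2 = 8 π electrons → 4(2), antiaromatic.

The cation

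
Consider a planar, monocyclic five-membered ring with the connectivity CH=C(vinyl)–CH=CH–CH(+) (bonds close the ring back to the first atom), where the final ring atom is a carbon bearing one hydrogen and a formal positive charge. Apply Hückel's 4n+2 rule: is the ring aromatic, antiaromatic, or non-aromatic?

All ring atoms are sp² and supply a p orbital to the ring (the double-bond atoms are sp², each contributing one p electron; the carbocation has an empty p orbital); the conjugation is uninterrupted.
Counting π electrons: 2 × 2 = 4 from the double-bond units + 0 from the CH(+) atom = 4.
With 4 = 4·1 π electrons, Hückel's rule classifies the planar ring as antiaromatic.

Antiaromatic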